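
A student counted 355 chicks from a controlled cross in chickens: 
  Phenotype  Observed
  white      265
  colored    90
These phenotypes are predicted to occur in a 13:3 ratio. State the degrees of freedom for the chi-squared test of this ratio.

1

A goodness-of-fit test with 2 phenotype classes has df = 2 − 1 = 1.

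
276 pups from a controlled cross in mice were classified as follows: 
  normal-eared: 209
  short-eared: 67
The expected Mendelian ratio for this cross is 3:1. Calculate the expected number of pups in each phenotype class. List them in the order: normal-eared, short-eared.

207, 69

The 3:1 ratio has 4 parts, so with N = 276 the expected counts are:
  normal-eared: 276 × 3/4 = 207
  short-eared: 276 × 1/4 = 69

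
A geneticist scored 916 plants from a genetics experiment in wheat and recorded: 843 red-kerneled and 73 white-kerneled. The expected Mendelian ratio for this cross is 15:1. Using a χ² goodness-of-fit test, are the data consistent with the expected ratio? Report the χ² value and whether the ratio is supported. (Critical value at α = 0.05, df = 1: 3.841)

4.622; not consistent

The 15:1 ratio has 16 parts, so with N = 916 the expected counts are:
  red-kerneled: 916 × 15/16 = 858.75
  white-kerneled: 916 × 1/16 = 57.25
χ² = Σ (O − E)² / E
  red-kerneled: (843 − 858.75)² / 858.75 = 0.2889
  white-kerneled: (73 − 57.25)² / 57.25 = 4.3330
χ² = 0.2889 + 4.3330 = 4.6219 ≈ 4.622
Degrees of freedom = 2 − 1 = 1; critical value at α = 0.05 is 3.841.
Since 4.622 > 3.841, we reject the null hypothesis — the data do not fit the 15:1 ratio.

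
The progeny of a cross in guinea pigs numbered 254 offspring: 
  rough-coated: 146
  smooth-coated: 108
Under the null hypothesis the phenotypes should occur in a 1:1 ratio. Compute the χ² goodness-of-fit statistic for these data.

5.685

The 1:1 ratio has 2 parts, so with N = 254 the expected counts are:
  rough-coated: 254 × 1/2 = 127
  smooth-coated: 254 × 1/2 = 127
χ² = Σ (O − E)² / E
  rough-coated: (146 − 127)² / 127 = 2.8425
  smooth-coated: (108 − 127)² / 127 = 2.8425
χ² = 2.8425 + 2.8425 = 5.685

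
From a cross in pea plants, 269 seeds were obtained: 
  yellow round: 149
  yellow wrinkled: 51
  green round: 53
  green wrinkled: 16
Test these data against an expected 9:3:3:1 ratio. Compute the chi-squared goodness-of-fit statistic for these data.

0.211

Expected counts for N = 269 under a 9:3:3:1 ratio (total parts = 16):
  yellow round: 269 × 9/16 = 151.3125
  yellow wrinkled: 269 × 3/16 = 50.4375
  green round: 269 × 3/16 = 50.4375
  green wrinkled: 269 × 1/16 = 16.8125
χ² = Σ (O − E)² / E
  yellow round: (149 − 151.3125)² / 151.3125 = 0.0353
  yellow wrinkled: (51 − 50.4375)² / 50.4375 = 0.0063
  green round: (53 − 50.4375)² / 50.4375 = 0.1302
  green wrinkled: (16 − 16.8125)² / 16.8125 = 0.0393
χ² = 0.0353 + 0.0063 + 0.1302 + 0.0393 = 0.2111 ≈ 0.211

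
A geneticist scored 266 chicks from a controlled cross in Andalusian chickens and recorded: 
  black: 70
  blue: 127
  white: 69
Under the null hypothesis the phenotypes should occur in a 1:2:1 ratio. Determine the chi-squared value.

Under the 1:2:1 hypothesis (Σ ratio = 4, N = 266):
  black: 266 × 1/4 = 66.5
  blue: 266 × 2/4 = 133
  white: 266 × 1/4 = 66.5
χ² = Σ (O − E)² / E
  black: (70 − 66.5)² / 66.5 = 0.1842
  blue: (127 − 133)² / 133 = 0.2707
  white: (69 − 66.5)² / 66.5 = 0.0940
χ² = 0.1842 + 0.2707 + 0.0940 = 0.5489 ≈ 0.549

0.549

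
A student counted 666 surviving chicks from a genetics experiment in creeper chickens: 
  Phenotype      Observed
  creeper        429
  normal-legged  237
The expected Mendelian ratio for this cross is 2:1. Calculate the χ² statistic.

1.520

Under the 2:1 hypothesis (Σ ratio = 3, N = 666):
  creeper: 666 × 2/3 = 444
  normal-legged: 666 × 1/3 = 222
χ² = Σ (O − E)² / E
  creeper: (429 − 444)² / 444 = 0.5068
  normal-legged: (237 − 222)² / 222 = 1.0135
χ² = 0.5068 + 1.0135 = 1.5203 ≈ 1.520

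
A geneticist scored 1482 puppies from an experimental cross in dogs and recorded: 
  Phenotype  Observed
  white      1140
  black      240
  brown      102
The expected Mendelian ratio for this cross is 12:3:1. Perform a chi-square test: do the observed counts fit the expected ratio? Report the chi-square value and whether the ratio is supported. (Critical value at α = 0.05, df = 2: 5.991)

Expected counts for N = 1482 under a 12:3:1 ratio (total parts = 16):
  white: 1482 × 12/16 = 1111.5
  black: 1482 × 3/16 = 277.875
  brown: 1482 × 1/16 = 92.625
χ² = Σ (O − E)² / E
  white: (1140 − 1111.5)² / 1111.5 = 0.7308
  black: (240 − 277.875)² / 277.875 = 5.1624
  brown: (102 − 92.625)² / 92.625 = 0.9489
χ² = 0.7308 + 5.1624 + 0.9489 = 6.8421 ≈ 6.842
Degrees of freedom = 3 − 1 = 2; critical value at α = 0.05 is 5.991.
Since 6.842 > 5.991, we reject the null hypothesis — the data do not fit the 12:3:1 ratio.

6.842; not consistent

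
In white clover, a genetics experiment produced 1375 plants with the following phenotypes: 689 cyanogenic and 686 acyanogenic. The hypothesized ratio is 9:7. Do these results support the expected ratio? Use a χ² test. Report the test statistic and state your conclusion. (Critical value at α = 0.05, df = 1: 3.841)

The 9:7 ratio has 16 parts, so with N = 1375 the expected counts are:
  cyanogenic: 1375 × 9/16 = 773.4375
  acyanogenic: 1375 × 7/16 = 601.5625
χ² = Σ (O − E)² / E
  cyanogenic: (689 − 773.4375)² / 773.4375 = 9.2182
  acyanogenic: (686 − 601.5625)² / 601.5625 = 11.8520
χ² = 9.2182 + 11.8520 = 21.0702 ≈ 21.070
Degrees of freedom = 2 − 1 = 1; critical value at α = 0.05 is 3.841.
Since 21.070 > 3.841, we reject the null hypothesis — the data do not fit the 9:7 ratio.

21.070; not consistent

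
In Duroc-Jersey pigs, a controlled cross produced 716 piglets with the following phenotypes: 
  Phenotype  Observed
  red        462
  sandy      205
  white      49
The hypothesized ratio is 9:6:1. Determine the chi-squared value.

24.138

Total ratio parts = 16. Expected numbers out of 716:
  red: 716 × 9/16 = 402.75
  sandy: 716 × 6/16 = 268.5
  white: 716 × 1/16 = 44.75
χ² = Σ (O − E)² / E
  red: (462 − 402.75)² / 402.75 = 8.7165
  sandy: (205 − 268.5)² / 268.5 = 15.0177
  white: (49 − 44.75)² / 44.75 = 0.4036
χ² = 8.7165 + 15.0177 + 0.4036 = 24.1378 ≈ 24.138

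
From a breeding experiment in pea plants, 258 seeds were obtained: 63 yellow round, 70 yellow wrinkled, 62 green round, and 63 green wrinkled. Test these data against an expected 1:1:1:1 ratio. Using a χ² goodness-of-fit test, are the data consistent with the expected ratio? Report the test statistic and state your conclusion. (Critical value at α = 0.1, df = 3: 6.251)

0.636; consistent

The 1:1:1:1 ratio has 4 parts, so with N = 258 the expected counts are:
  yellow round: 258 × 1/4 = 64.5
  yellow wrinkled: 258 × 1/4 = 64.5
  green round: 258 × 1/4 = 64.5
  green wrinkled: 258 × 1/4 = 64.5
χ² = Σ (O − E)² / E
  yellow round: (63 − 64.5)² / 64.5 = 0.0349
  yellow wrinkled: (70 − 64.5)² / 64.5 = 0.4690
  green round: (62 − 64.5)² / 64.5 = 0.0969
  green wrinkled: (63 − 64.5)² / 64.5 = 0.0349
χ² = 0.0349 + 0.4690 + 0.0969 + 0.0349 = 0.6357 ≈ 0.636
Degrees of freedom = 4 − 1 = 3; critical value at α = 0.1 is 6.251.
Since 0.636 < 6.251, we fail to reject the null hypothesis — the data are consistent with the 1:1:1:1 ratio.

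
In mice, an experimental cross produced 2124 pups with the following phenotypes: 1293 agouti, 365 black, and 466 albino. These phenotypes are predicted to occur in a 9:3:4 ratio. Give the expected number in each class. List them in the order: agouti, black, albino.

Total ratio parts = 16. Expected numbers out of 2124:
  agouti: 2124 × 9/16 = 1194.75
  black: 2124 × 3/16 = 398.25
  albino: 2124 × 4/16 = 531

1194.75, 398.25, 531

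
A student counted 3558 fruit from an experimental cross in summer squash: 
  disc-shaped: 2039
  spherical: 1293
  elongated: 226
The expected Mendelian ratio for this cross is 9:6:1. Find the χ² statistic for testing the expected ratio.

Total ratio parts = 16. Expected numbers out of 3558:
  disc-shaped: 3558 × 9/16 = 2001.375
  spherical: 3558 × 6/16 = 1334.25
  elongated: 3558 × 1/16 = 222.375
χ² = Σ (O − E)² / E
  disc-shaped: (2039 − 2001.375)² / 2001.375 = 0.7073
  spherical: (1293 − 1334.25)² / 1334.25 = 1.2753
  elongated: (226 − 222.375)² / 222.375 = 0.0591
χ² = 0.7073 + 1.2753 + 0.0591 = 2.0417 ≈ 2.042

2.042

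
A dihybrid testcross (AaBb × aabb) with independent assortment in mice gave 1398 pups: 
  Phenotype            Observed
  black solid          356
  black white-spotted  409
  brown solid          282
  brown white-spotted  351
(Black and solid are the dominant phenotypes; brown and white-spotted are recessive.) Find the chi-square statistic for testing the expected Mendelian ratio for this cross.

23.293

A dihybrid testcross with independent assortment gives a 1:1:1:1 ratio.
Total ratio parts = 4. Expected numbers out of 1398:
  black solid: 1398 × 1/4 = 349.5
  black white-spotted: 1398 × 1/4 = 349.5
  brown solid: 1398 × 1/4 = 349.5
  brown white-spotted: 1398 × 1/4 = 349.5
χ² = Σ (O − E)² / E
  black solid: (356 − 349.5)² / 349.5 = 0.1209
  black white-spotted: (409 − 349.5)² / 349.5 = 10.1295
  brown solid: (282 − 349.5)² / 349.5 = 13.0365
  brown white-spotted: (351 − 349.5)² / 349.5 = 0.0064
χ² = 0.1209 + 10.1295 + 13.0365 + 0.0064 = 23.2933 ≈ 23.293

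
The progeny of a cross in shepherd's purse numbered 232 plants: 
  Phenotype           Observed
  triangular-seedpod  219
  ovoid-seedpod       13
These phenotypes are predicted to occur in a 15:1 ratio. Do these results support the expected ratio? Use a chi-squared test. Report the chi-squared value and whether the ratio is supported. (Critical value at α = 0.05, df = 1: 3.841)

0.166; consistent

Total ratio parts = 16. Expected numbers out of 232:
  triangular-seedpod: 232 × 15/16 = 217.5
  ovoid-seedpod: 232 × 1/16 = 14.5
χ² = Σ (O − E)² / E
  triangular-seedpod: (219 − 217.5)² / 217.5 = 0.0103
  ovoid-seedpod: (13 − 14.5)² / 14.5 = 0.1552
χ² = 0.0103 + 0.1552 = 0.1655 ≈ 0.166
Degrees of freedom = 2 − 1 = 1; critical value at α = 0.05 is 3.841.
Since 0.166 < 3.841, we fail to reject the null hypothesis — the data are consistent with the 15:1 ratio.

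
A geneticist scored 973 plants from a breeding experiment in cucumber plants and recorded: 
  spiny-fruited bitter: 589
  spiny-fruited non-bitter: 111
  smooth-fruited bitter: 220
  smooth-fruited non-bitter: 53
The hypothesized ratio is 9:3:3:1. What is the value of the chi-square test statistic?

The 9:3:3:1 ratio has 16 parts, so with N = 973 the expected counts are:
  spiny-fruited bitter: 973 × 9/16 = 547.3125
  spiny-fruited non-bitter: 973 × 3/16 = 182.4375
  smooth-fruited bitter: 973 × 3/16 = 182.4375
  smooth-fruited non-bitter: 973 × 1/16 = 60.8125
χ² = Σ (O − E)² / E
  spiny-fruited bitter: (589 − 547.3125)² / 547.3125 = 3.1752
  spiny-fruited non-bitter: (111 − 182.4375)² / 182.4375 = 27.9730
  smooth-fruited bitter: (220 − 182.4375)² / 182.4375 = 7.7338
  smooth-fruited non-bitter: (53 − 60.8125)² / 60.8125 = 1.0037
χ² = 3.1752 + 27.9730 + 7.7338 + 1.0037 = 39.8857 ≈ 39.886

39.886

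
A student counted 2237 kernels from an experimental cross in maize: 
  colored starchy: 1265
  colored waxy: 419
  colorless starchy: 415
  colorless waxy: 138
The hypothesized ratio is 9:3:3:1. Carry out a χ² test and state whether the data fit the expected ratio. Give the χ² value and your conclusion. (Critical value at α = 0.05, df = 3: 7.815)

0.106; consistent

Expected counts for N = 2237 under a 9:3:3:1 ratio (total parts = 16):
  colored starchy: 2237 × 9/16 = 1258.3125
  colored waxy: 2237 × 3/16 = 419.4375
  colorless starchy: 2237 × 3/16 = 419.4375
  colorless waxy: 2237 × 1/16 = 139.8125
χ² = Σ (O − E)² / E
  colored starchy: (1265 − 1258.3125)² / 1258.3125 = 0.0355
  colored waxy: (419 − 419.4375)² / 419.4375 = 0.0005
  colorless starchy: (415 − 419.4375)² / 419.4375 = 0.0469
  colorless waxy: (138 − 139.8125)² / 139.8125 = 0.0235
χ² = 0.0355 + 0.0005 + 0.0469 + 0.0235 = 0.1064 ≈ 0.106
Degrees of freedom = 4 − 1 = 3; critical value at α = 0.05 is 7.815.
Since 0.106 < 7.815, we fail to reject the null hypothesis — the data are consistent with the 9:3:3:1 ratio.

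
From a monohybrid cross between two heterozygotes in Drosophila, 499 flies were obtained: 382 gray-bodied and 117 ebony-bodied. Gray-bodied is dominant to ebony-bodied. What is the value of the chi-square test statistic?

0.642

For a monohybrid cross between heterozygotes with complete dominance, the expected phenotypic ratio is 3:1.
Under the 3:1 hypothesis (Σ ratio = 4, N = 499):
  gray-bodied: 499 × 3/4 = 374.25
  ebony-bodied: 499 × 1/4 = 124.75
χ² = Σ (O − E)² / E
  gray-bodied: (382 − 374.25)² / 374.25 = 0.1605
  ebony-bodied: (117 − 124.75)² / 124.75 = 0.4815
χ² = 0.1605 + 0.4815 = 0.642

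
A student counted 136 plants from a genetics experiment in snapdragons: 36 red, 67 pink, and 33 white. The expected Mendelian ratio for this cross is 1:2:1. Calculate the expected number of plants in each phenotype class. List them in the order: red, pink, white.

34, 68, 34

Under the 1:2:1 hypothesis (Σ ratio = 4, N = 136):
  red: 136 × 1/4 = 34
  pink: 136 × 2/4 = 68
  white: 136 × 1/4 = 34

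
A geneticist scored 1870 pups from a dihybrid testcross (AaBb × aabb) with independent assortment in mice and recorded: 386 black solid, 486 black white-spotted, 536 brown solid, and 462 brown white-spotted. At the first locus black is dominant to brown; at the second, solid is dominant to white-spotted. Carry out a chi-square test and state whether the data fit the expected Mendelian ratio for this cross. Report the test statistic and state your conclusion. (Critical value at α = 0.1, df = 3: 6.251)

25.042; not consistent

A dihybrid testcross with independent assortment gives a 1:1:1:1 ratio.
Expected counts for N = 1870 under a 1:1:1:1 ratio (total parts = 4):
  black solid: 1870 × 1/4 = 467.5
  black white-spotted: 1870 × 1/4 = 467.5
  brown solid: 1870 × 1/4 = 467.5
  brown white-spotted: 1870 × 1/4 = 467.5
χ² = Σ (O − E)² / E
  black solid: (386 − 467.5)² / 467.5 = 14.2080
  black white-spotted: (486 − 467.5)² / 467.5 = 0.7321
  brown solid: (536 − 467.5)² / 467.5 = 10.0369
  brown white-spotted: (462 − 467.5)² / 467.5 = 0.0647
χ² = 14.2080 + 0.7321 + 10.0369 + 0.0647 = 25.0417 ≈ 25.042
Degrees of freedom = 4 − 1 = 3; critical value at α = 0.1 is 6.251.
Since 25.042 > 6.251, we reject the null hypothesis — the data do not fit the 1:1:1:1 ratio.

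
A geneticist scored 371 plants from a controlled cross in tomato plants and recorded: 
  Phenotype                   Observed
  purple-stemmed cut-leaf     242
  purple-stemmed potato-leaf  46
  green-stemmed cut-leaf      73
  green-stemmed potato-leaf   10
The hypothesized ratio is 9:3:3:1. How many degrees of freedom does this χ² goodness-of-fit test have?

A goodness-of-fit test with 4 phenotype classes has df = 4 − 1 = 3.

3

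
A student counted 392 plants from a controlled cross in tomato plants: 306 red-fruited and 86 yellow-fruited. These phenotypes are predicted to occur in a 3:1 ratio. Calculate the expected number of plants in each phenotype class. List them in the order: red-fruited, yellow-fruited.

294, 98

Under the 3:1 hypothesis (Σ ratio = 4, N = 392):
  red-fruited: 392 × 3/4 = 294
  yellow-fruited: 392 × 1/4 = 98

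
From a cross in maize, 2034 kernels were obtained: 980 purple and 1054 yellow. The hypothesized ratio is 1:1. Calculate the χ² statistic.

2.692

The 1:1 ratio has 2 parts, so with N = 2034 the expected counts are:
  purple: 2034 × 1/2 = 1017
  yellow: 2034 × 1/2 = 1017
χ² = Σ (O − E)² / E
  purple: (980 − 1017)² / 1017 = 1.3461
  yellow: (1054 − 1017)² / 1017 = 1.3461
χ² = 1.3461 + 1.3461 = 2.6922 ≈ 2.692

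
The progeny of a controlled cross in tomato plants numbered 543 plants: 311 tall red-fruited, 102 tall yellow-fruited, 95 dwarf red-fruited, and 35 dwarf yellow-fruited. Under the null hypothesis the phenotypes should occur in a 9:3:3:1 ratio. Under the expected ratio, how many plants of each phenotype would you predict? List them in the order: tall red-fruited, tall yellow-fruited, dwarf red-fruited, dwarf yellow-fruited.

305.4375, 101.8125, 101.8125, 33.9375

Total ratio parts = 16. Expected numbers out of 543:
  tall red-fruited: 543 × 9/16 = 305.4375
  tall yellow-fruited: 543 × 3/16 = 101.8125
  dwarf red-fruited: 543 × 3/16 = 101.8125
  dwarf yellow-fruited: 543 × 1/16 = 33.9375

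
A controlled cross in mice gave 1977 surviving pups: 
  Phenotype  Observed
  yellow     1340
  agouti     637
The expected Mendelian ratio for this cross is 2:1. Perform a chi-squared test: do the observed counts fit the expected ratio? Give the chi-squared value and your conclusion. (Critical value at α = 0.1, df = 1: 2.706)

1.102; consistent

Expected counts for N = 1977 under a 2:1 ratio (total parts = 3):
  yellow: 1977 × 2/3 = 1318
  agouti: 1977 × 1/3 = 659
χ² = Σ (O − E)² / E
  yellow: (1340 − 1318)² / 1318 = 0.3672
  agouti: (637 − 659)² / 659 = 0.7344
χ² = 0.3672 + 0.7344 = 1.1016 ≈ 1.102
Degrees of freedom = 2 − 1 = 1; critical value at α = 0.1 is 2.706.
Since 1.102 < 2.706, we fail to reject the null hypothesis — the data are consistent with the 2:1 ratio.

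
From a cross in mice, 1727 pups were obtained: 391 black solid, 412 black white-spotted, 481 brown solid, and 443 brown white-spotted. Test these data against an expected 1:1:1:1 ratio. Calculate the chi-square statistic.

10.661

Expected counts for N = 1727 under a 1:1:1:1 ratio (total parts = 4):
  black solid: 1727 × 1/4 = 431.75
  black white-spotted: 1727 × 1/4 = 431.75
  brown solid: 1727 × 1/4 = 431.75
  brown white-spotted: 1727 × 1/4 = 431.75
χ² = Σ (O − E)² / E
  black solid: (391 − 431.75)² / 431.75 = 3.8461
  black white-spotted: (412 − 431.75)² / 431.75 = 0.9034
  brown solid: (481 − 431.75)² / 431.75 = 5.6180
  brown white-spotted: (443 − 431.75)² / 431.75 = 0.2931
χ² = 3.8461 + 0.9034 + 5.6180 + 0.2931 = 10.6606 ≈ 10.661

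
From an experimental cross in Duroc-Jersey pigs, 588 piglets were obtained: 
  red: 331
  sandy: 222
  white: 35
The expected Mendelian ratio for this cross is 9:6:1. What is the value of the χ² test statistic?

0.094

Under the 9:6:1 hypothesis (Σ ratio = 16, N = 588):
  red: 588 × 9/16 = 330.75
  sandy: 588 × 6/16 = 220.5
  white: 588 × 1/16 = 36.75
χ² = Σ (O − E)² / E
  red: (331 − 330.75)² / 330.75 = 0.0002
  sandy: (222 − 220.5)² / 220.5 = 0.0102
  white: (35 − 36.75)² / 36.75 = 0.0833
χ² = 0.0002 + 0.0102 + 0.0833 = 0.0937 ≈ 0.094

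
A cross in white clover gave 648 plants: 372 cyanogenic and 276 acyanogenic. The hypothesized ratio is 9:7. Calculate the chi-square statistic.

0.353

Under the 9:7 hypothesis (Σ ratio = 16, N = 648):
  cyanogenic: 648 × 9/16 = 364.5
  acyanogenic: 648 × 7/16 = 283.5
χ² = Σ (O − E)² / E
  cyanogenic: (372 − 364.5)² / 364.5 = 0.1543
  acyanogenic: (276 − 283.5)² / 283.5 = 0.1984
χ² = 0.1543 + 0.1984 = 0.3527 ≈ 0.353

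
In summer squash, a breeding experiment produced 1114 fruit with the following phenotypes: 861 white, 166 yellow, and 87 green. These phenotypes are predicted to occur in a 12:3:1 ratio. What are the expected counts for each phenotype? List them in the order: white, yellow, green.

Expected counts for N = 1114 under a 12:3:1 ratio (total parts = 16):
  white: 1114 × 12/16 = 835.5
  yellow: 1114 × 3/16 = 208.875
  green: 1114 × 1/16 = 69.625

835.5, 208.875, 69.625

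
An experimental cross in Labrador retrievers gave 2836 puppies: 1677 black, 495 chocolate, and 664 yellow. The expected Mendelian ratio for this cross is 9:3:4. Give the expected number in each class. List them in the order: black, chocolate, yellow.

1595.25, 531.75, 709

Under the 9:3:4 hypothesis (Σ ratio = 16, N = 2836):
  black: 2836 × 9/16 = 1595.25
  chocolate: 2836 × 3/16 = 531.75
  yellow: 2836 × 4/16 = 709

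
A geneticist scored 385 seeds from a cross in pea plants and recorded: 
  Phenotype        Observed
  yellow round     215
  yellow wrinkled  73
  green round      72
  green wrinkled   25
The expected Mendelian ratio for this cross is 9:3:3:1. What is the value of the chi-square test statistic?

0.057

Expected counts for N = 385 under a 9:3:3:1 ratio (total parts = 16):
  yellow round: 385 × 9/16 = 216.5625
  yellow wrinkled: 385 × 3/16 = 72.1875
  green round: 385 × 3/16 = 72.1875
  green wrinkled: 385 × 1/16 = 24.0625
χ² = Σ (O − E)² / E
  yellow round: (215 − 216.5625)² / 216.5625 = 0.0113
  yellow wrinkled: (73 − 72.1875)² / 72.1875 = 0.0091
  green round: (72 − 72.1875)² / 72.1875 = 0.0005
  green wrinkled: (25 − 24.0625)² / 24.0625 = 0.0365
χ² = 0.0113 + 0.0091 + 0.0005 + 0.0365 = 0.0574 ≈ 0.057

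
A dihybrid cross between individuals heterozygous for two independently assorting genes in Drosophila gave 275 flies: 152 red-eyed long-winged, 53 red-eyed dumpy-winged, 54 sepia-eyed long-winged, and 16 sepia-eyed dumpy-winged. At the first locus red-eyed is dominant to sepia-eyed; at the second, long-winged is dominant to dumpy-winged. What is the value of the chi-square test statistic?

0.284

A dihybrid F₂ with independent assortment and complete dominance at both loci gives a 9:3:3:1 phenotypic ratio.
Expected counts for N = 275 under a 9:3:3:1 ratio (total parts = 16):
  red-eyed long-winged: 275 × 9/16 = 154.6875
  red-eyed dumpy-winged: 275 × 3/16 = 51.5625
  sepia-eyed long-winged: 275 × 3/16 = 51.5625
  sepia-eyed dumpy-winged: 275 × 1/16 = 17.1875
χ² = Σ (O − E)² / E
  red-eyed long-winged: (152 − 154.6875)² / 154.6875 = 0.0467
  red-eyed dumpy-winged: (53 − 51.5625)² / 51.5625 = 0.0401
  sepia-eyed long-winged: (54 − 51.5625)² / 51.5625 = 0.1152
  sepia-eyed dumpy-winged: (16 − 17.1875)² / 17.1875 = 0.0820
χ² = 0.0467 + 0.0401 + 0.1152 + 0.0820 = 0.284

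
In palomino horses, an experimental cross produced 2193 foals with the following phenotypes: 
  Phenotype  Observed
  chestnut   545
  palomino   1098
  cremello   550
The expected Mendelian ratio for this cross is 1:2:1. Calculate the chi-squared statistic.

Total ratio parts = 4. Expected numbers out of 2193:
  chestnut: 2193 × 1/4 = 548.25
  palomino: 2193 × 2/4 = 1096.5
  cremello: 2193 × 1/4 = 548.25
χ² = Σ (O − E)² / E
  chestnut: (545 − 548.25)² / 548.25 = 0.0193
  palomino: (1098 − 1096.5)² / 1096.5 = 0.0021
  cremello: (550 − 548.25)² / 548.25 = 0.0056
χ² = 0.0193 + 0.0021 + 0.0056 = 0.027

0.027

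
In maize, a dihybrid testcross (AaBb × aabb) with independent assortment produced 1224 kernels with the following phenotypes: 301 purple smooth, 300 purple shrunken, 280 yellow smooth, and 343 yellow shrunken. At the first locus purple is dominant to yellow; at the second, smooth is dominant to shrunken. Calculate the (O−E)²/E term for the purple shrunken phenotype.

A dihybrid testcross with independent assortment gives a 1:1:1:1 ratio.
The 1:1:1:1 ratio has 4 parts, so with N = 1224 the expected counts are:
  purple smooth: 1224 × 1/4 = 306
  purple shrunken: 1224 × 1/4 = 306
  yellow smooth: 1224 × 1/4 = 306
  yellow shrunken: 1224 × 1/4 = 306
Contribution of purple shrunken: (300 − 306)² / 306 = 0.1176

0.118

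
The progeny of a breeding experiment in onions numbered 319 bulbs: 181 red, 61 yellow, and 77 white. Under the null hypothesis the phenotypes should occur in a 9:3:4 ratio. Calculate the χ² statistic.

Expected counts for N = 319 under a 9:3:4 ratio (total parts = 16):
  red: 319 × 9/16 = 179.4375
  yellow: 319 × 3/16 = 59.8125
  white: 319 × 4/16 = 79.75
χ² = Σ (O − E)² / E
  red: (181 − 179.4375)² / 179.4375 = 0.0136
  yellow: (61 − 59.8125)² / 59.8125 = 0.0236
  white: (77 − 79.75)² / 79.75 = 0.0948
χ² = 0.0136 + 0.0236 + 0.0948 = 0.132

0.132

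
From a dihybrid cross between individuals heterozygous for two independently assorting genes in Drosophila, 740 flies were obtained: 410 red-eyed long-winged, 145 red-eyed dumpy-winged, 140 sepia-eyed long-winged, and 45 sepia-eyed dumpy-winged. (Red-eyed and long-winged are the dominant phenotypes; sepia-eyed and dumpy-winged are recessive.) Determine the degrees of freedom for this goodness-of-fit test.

3

A dihybrid F₂ with independent assortment and complete dominance at both loci gives a 9:3:3:1 phenotypic ratio.
A goodness-of-fit test with 4 phenotype classes has df = 4 − 1 = 3.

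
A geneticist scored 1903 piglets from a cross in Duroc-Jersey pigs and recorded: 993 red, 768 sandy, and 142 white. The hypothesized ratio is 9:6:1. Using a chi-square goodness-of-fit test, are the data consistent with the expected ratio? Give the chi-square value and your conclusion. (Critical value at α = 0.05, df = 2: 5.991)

The 9:6:1 ratio has 16 parts, so with N = 1903 the expected counts are:
  red: 1903 × 9/16 = 1070.4375
  sandy: 1903 × 6/16 = 713.625
  white: 1903 × 1/16 = 118.9375
χ² = Σ (O − E)² / E
  red: (993 − 1070.4375)² / 1070.4375 = 5.6020
  sandy: (768 − 713.625)² / 713.625 = 4.1431
  white: (142 − 118.9375)² / 118.9375 = 4.4719
χ² = 5.6020 + 4.1431 + 4.4719 = 14.217
Degrees of freedom = 3 − 1 = 2; critical value at α = 0.05 is 5.991.
Since 14.217 > 5.991, we reject the null hypothesis — the data do not fit the 9:6:1 ratio.

14.217; not consistent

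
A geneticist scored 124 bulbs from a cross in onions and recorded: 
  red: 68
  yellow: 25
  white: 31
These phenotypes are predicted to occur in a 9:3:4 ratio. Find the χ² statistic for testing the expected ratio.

0.176

Under the 9:3:4 hypothesis (Σ ratio = 16, N = 124):
  red: 124 × 9/16 = 69.75
  yellow: 124 × 3/16 = 23.25
  white: 124 × 4/16 = 31
χ² = Σ (O − E)² / E
  red: (68 − 69.75)² / 69.75 = 0.0439
  yellow: (25 − 23.25)² / 23.25 = 0.1317
  white: (31 − 31)² / 31 = 0.0000
χ² = 0.0439 + 0.1317 + 0.0000 = 0.1756 ≈ 0.176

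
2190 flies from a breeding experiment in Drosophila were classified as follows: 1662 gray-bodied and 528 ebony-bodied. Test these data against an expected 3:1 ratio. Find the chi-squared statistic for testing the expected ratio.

0.926

Expected counts for N = 2190 under a 3:1 ratio (total parts = 4):
  gray-bodied: 2190 × 3/4 = 1642.5
  ebony-bodied: 2190 × 1/4 = 547.5
χ² = Σ (O − E)² / E
  gray-bodied: (1662 − 1642.5)² / 1642.5 = 0.2315
  ebony-bodied: (528 − 547.5)² / 547.5 = 0.6945
χ² = 0.2315 + 0.6945 = 0.926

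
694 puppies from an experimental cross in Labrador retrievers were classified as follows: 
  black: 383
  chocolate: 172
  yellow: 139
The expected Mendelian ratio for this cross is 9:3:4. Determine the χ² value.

Under the 9:3:4 hypothesis (Σ ratio = 16, N = 694):
  black: 694 × 9/16 = 390.375
  chocolate: 694 × 3/16 = 130.125
  yellow: 694 × 4/16 = 173.5
χ² = Σ (O − E)² / E
  black: (383 − 390.375)² / 390.375 = 0.1393
  chocolate: (172 − 130.125)² / 130.125 = 13.4756
  yellow: (139 − 173.5)² / 173.5 = 6.8602
χ² = 0.1393 + 13.4756 + 6.8602 = 20.4751 ≈ 20.475

20.475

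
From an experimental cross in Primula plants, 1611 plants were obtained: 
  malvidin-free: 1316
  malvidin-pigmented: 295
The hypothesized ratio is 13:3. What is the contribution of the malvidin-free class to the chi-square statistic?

0.038

The 13:3 ratio has 16 parts, so with N = 1611 the expected counts are:
  malvidin-free: 1611 × 13/16 = 1308.9375
  malvidin-pigmented: 1611 × 3/16 = 302.0625
Contribution of malvidin-free: (1316 − 1308.9375)² / 1308.9375 = 0.0381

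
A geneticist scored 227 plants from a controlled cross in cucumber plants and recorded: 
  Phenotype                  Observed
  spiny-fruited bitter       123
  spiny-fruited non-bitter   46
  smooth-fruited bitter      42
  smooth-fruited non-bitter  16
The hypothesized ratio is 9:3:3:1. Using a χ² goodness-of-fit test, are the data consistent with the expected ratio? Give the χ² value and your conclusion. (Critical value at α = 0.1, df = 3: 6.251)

0.689; consistent

Expected counts for N = 227 under a 9:3:3:1 ratio (total parts = 16):
  spiny-fruited bitter: 227 × 9/16 = 127.6875
  spiny-fruited non-bitter: 227 × 3/16 = 42.5625
  smooth-fruited bitter: 227 × 3/16 = 42.5625
  smooth-fruited non-bitter: 227 × 1/16 = 14.1875
χ² = Σ (O − E)² / E
  spiny-fruited bitter: (123 − 127.6875)² / 127.6875 = 0.1721
  spiny-fruited non-bitter: (46 − 42.5625)² / 42.5625 = 0.2776
  smooth-fruited bitter: (42 − 42.5625)² / 42.5625 = 0.0074
  smooth-fruited non-bitter: (16 − 14.1875)² / 14.1875 = 0.2316
χ² = 0.1721 + 0.2776 + 0.0074 + 0.2316 = 0.6887 ≈ 0.689
Degrees of freedom = 4 − 1 = 3; critical value at α = 0.1 is 6.251.
Since 0.689 < 6.251, we fail to reject the null hypothesis — the data are consistent with the 9:3:3:1 ratio.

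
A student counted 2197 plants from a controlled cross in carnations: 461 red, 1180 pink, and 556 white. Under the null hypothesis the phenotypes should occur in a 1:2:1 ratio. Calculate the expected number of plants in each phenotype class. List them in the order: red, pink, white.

549.25, 1098.5, 549.25

Expected counts for N = 2197 under a 1:2:1 ratio (total parts = 4):
  red: 2197 × 1/4 = 549.25
  pink: 2197 × 2/4 = 1098.5
  white: 2197 × 1/4 = 549.25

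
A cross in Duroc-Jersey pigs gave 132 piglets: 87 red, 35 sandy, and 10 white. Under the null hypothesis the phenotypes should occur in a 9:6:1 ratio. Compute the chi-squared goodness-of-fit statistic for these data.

6.808

Under the 9:6:1 hypothesis (Σ ratio = 16, N = 132):
  red: 132 × 9/16 = 74.25
  sandy: 132 × 6/16 = 49.5
  white: 132 × 1/16 = 8.25
χ² = Σ (O − E)² / E
  red: (87 − 74.25)² / 74.25 = 2.1894
  sandy: (35 − 49.5)² / 49.5 = 4.2475
  white: (10 − 8.25)² / 8.25 = 0.3712
χ² = 2.1894 + 4.2475 + 0.3712 = 6.8081 ≈ 6.808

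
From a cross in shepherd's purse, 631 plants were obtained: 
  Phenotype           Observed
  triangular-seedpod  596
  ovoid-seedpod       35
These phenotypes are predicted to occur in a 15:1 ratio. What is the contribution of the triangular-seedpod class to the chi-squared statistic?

0.033

Expected counts for N = 631 under a 15:1 ratio (total parts = 16):
  triangular-seedpod: 631 × 15/16 = 591.5625
  ovoid-seedpod: 631 × 1/16 = 39.4375
Contribution of triangular-seedpod: (596 − 591.5625)² / 591.5625 = 0.0333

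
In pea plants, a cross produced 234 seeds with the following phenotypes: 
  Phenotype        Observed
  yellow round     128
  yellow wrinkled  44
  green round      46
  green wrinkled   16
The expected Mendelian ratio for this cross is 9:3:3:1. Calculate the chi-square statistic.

0.332

The 9:3:3:1 ratio has 16 parts, so with N = 234 the expected counts are:
  yellow round: 234 × 9/16 = 131.625
  yellow wrinkled: 234 × 3/16 = 43.875
  green round: 234 × 3/16 = 43.875
  green wrinkled: 234 × 1/16 = 14.625
χ² = Σ (O − E)² / E
  yellow round: (128 − 131.625)² / 131.625 = 0.0998
  yellow wrinkled: (44 − 43.875)² / 43.875 = 0.0004
  green round: (46 − 43.875)² / 43.875 = 0.1029
  green wrinkled: (16 − 14.625)² / 14.625 = 0.1293
χ² = 0.0998 + 0.0004 + 0.1029 + 0.1293 = 0.3324 ≈ 0.332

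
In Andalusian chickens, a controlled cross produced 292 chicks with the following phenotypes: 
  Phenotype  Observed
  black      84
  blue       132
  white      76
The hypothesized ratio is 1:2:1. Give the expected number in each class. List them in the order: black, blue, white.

The 1:2:1 ratio has 4 parts, so with N = 292 the expected counts are:
  black: 292 × 1/4 = 73
  blue: 292 × 2/4 = 146
  white: 292 × 1/4 = 73

73, 146, 73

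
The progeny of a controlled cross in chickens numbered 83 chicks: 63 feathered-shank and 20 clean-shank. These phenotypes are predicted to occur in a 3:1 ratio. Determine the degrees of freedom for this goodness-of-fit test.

1

A goodness-of-fit test with 2 phenotype classes has df = 2 − 1 = 1.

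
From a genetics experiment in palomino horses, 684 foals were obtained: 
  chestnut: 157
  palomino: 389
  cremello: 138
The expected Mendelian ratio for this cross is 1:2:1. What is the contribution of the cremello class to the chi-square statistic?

Total ratio parts = 4. Expected numbers out of 684:
  chestnut: 684 × 1/4 = 171
  palomino: 684 × 2/4 = 342
  cremello: 684 × 1/4 = 171
Contribution of cremello: (138 − 171)² / 171 = 6.3684

6.368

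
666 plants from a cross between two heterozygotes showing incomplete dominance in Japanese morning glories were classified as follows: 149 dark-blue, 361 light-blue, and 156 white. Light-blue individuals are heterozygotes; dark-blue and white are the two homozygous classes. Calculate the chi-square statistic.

With incomplete dominance, a heterozygote × heterozygote cross gives a 1:2:1 phenotypic ratio.
Expected counts for N = 666 under a 1:2:1 ratio (total parts = 4):
  dark-blue: 666 × 1/4 = 166.5
  light-blue: 666 × 2/4 = 333
  white: 666 × 1/4 = 166.5
χ² = Σ (O − E)² / E
  dark-blue: (149 − 166.5)² / 166.5 = 1.8393
  light-blue: (361 − 333)² / 333 = 2.3544
  white: (156 − 166.5)² / 166.5 = 0.6622
χ² = 1.8393 + 2.3544 + 0.6622 = 4.8559 ≈ 4.856

4.856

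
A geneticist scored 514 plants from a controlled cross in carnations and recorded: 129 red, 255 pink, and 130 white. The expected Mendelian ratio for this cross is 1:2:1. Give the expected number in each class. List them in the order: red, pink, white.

Total ratio parts = 4. Expected numbers out of 514:
  red: 514 × 1/4 = 128.5
  pink: 514 × 2/4 = 257
  white: 514 × 1/4 = 128.5

128.5, 257, 128.5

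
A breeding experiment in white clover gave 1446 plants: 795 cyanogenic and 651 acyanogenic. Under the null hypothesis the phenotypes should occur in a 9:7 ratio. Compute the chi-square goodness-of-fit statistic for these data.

0.949

Under the 9:7 hypothesis (Σ ratio = 16, N = 1446):
  cyanogenic: 1446 × 9/16 = 813.375
  acyanogenic: 1446 × 7/16 = 632.625
χ² = Σ (O − E)² / E
  cyanogenic: (795 − 813.375)² / 813.375 = 0.4151
  acyanogenic: (651 − 632.625)² / 632.625 = 0.5337
χ² = 0.4151 + 0.5337 = 0.9488 ≈ 0.949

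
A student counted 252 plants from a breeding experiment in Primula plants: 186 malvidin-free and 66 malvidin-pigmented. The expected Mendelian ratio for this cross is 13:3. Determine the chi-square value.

The 13:3 ratio has 16 parts, so with N = 252 the expected counts are:
  malvidin-free: 252 × 13/16 = 204.75
  malvidin-pigmented: 252 × 3/16 = 47.25
χ² = Σ (O − E)² / E
  malvidin-free: (186 − 204.75)² / 204.75 = 1.7170
  malvidin-pigmented: (66 − 47.25)² / 47.25 = 7.4405
χ² = 1.7170 + 7.4405 = 9.1575 ≈ 9.158

9.158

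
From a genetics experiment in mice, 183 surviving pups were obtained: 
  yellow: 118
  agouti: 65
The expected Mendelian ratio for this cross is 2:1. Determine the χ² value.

Under the 2:1 hypothesis (Σ ratio = 3, N = 183):
  yellow: 183 × 2/3 = 122
  agouti: 183 × 1/3 = 61
χ² = Σ (O − E)² / E
  yellow: (118 − 122)² / 122 = 0.1311
  agouti: (65 − 61)² / 61 = 0.2623
χ² = 0.1311 + 0.2623 = 0.3934 ≈ 0.393

0.393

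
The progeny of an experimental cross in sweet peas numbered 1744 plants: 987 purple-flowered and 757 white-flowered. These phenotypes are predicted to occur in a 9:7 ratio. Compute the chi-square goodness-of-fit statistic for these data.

0.084

Under the 9:7 hypothesis (Σ ratio = 16, N = 1744):
  purple-flowered: 1744 × 9/16 = 981
  white-flowered: 1744 × 7/16 = 763
χ² = Σ (O − E)² / E
  purple-flowered: (987 − 981)² / 981 = 0.0367
  white-flowered: (757 − 763)² / 763 = 0.0472
χ² = 0.0367 + 0.0472 = 0.0839 ≈ 0.084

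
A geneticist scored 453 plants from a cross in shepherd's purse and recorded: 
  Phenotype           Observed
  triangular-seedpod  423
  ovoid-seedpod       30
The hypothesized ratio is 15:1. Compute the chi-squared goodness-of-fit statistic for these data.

0.107

The 15:1 ratio has 16 parts, so with N = 453 the expected counts are:
  triangular-seedpod: 453 × 15/16 = 424.6875
  ovoid-seedpod: 453 × 1/16 = 28.3125
χ² = Σ (O − E)² / E
  triangular-seedpod: (423 − 424.6875)² / 424.6875 = 0.0067
  ovoid-seedpod: (30 − 28.3125)² / 28.3125 = 0.1006
χ² = 0.0067 + 0.1006 = 0.1073 ≈ 0.107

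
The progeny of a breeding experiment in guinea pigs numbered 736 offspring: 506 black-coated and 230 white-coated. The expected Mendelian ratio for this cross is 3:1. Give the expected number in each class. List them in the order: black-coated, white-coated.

552, 184

Expected counts for N = 736 under a 3:1 ratio (total parts = 4):
  black-coated: 736 × 3/4 = 552
  white-coated: 736 × 1/4 = 184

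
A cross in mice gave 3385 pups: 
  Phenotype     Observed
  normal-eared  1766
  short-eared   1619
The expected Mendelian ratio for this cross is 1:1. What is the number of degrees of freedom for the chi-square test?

1

A goodness-of-fit test with 2 phenotype classes has df = 2 − 1 = 1.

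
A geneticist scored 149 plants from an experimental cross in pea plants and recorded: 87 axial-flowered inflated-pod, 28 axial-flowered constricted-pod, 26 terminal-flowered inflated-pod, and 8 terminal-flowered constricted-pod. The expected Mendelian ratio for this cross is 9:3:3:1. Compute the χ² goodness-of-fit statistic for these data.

Total ratio parts = 16. Expected numbers out of 149:
  axial-flowered inflated-pod: 149 × 9/16 = 83.8125
  axial-flowered constricted-pod: 149 × 3/16 = 27.9375
  terminal-flowered inflated-pod: 149 × 3/16 = 27.9375
  terminal-flowered constricted-pod: 149 × 1/16 = 9.3125
χ² = Σ (O − E)² / E
  axial-flowered inflated-pod: (87 − 83.8125)² / 83.8125 = 0.1212
  axial-flowered constricted-pod: (28 − 27.9375)² / 27.9375 = 0.0001
  terminal-flowered inflated-pod: (26 − 27.9375)² / 27.9375 = 0.1344
  terminal-flowered constricted-pod: (8 − 9.3125)² / 9.3125 = 0.1850
χ² = 0.1212 + 0.0001 + 0.1344 + 0.1850 = 0.4407 ≈ 0.441

0.441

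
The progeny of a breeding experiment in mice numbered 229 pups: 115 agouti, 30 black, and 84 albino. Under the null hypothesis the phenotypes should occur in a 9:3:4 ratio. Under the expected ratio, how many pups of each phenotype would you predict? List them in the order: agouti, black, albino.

Expected counts for N = 229 under a 9:3:4 ratio (total parts = 16):
  agouti: 229 × 9/16 = 128.8125
  black: 229 × 3/16 = 42.9375
  albino: 229 × 4/16 = 57.25

128.8125, 42.9375, 57.25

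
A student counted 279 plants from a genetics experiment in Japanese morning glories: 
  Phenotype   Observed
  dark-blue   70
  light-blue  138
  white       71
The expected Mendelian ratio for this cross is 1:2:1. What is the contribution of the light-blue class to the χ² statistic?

Expected counts for N = 279 under a 1:2:1 ratio (total parts = 4):
  dark-blue: 279 × 1/4 = 69.75
  light-blue: 279 × 2/4 = 139.5
  white: 279 × 1/4 = 69.75
Contribution of light-blue: (138 − 139.5)² / 139.5 = 0.0161

0.016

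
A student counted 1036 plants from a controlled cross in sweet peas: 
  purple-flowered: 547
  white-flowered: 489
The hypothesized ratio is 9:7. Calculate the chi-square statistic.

5.013

Total ratio parts = 16. Expected numbers out of 1036:
  purple-flowered: 1036 × 9/16 = 582.75
  white-flowered: 1036 × 7/16 = 453.25
χ² = Σ (O − E)² / E
  purple-flowered: (547 − 582.75)² / 582.75 = 2.1932
  white-flowered: (489 − 453.25)² / 453.25 = 2.8198
χ² = 2.1932 + 2.8198 = 5.013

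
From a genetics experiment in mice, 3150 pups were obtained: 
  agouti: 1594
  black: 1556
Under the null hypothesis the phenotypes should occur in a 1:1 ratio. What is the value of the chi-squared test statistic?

0.458

Total ratio parts = 2. Expected numbers out of 3150:
  agouti: 3150 × 1/2 = 1575
  black: 3150 × 1/2 = 1575
χ² = Σ (O − E)² / E
  agouti: (1594 − 1575)² / 1575 = 0.2292
  black: (1556 − 1575)² / 1575 = 0.2292
χ² = 0.2292 + 0.2292 = 0.4584 ≈ 0.458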